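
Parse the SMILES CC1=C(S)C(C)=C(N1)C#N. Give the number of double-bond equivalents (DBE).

Molecular formula: C7H8N2S.
DoU = (2C + 2 + N − H − X) / 2, where X is the halogen count and O/S are ignored.
    = (2·7 + 2 + 2 − 8 − 0) / 2 = 10 / 2 = 5.

5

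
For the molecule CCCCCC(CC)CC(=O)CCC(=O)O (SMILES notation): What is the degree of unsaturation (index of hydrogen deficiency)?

Degree of unsaturation = (number of rings) + (number of π bonds).
Ring closures in the SMILES: 0.
π bonds: 2 double bonds (each 1 DoU) → 2 DoU from unsaturation.
Total DoU = 0 + 2 = 2.

2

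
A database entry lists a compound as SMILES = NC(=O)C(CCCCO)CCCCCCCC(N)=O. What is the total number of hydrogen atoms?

28

Walk through each heavy atom and fill implicit hydrogens from standard valence (C 4, N 3, O 2, S 2, halogen 1):
  atom 1: N, bond orders sum to 1 (valence 3) → 2 H
  atom 2: C, bond orders sum to 4 (valence 4) → 0 H
  atom 3: O, bond orders sum to 2 (valence 2) → 0 H
  atom 4: C, bond orders sum to 3 (valence 4) → 1 H
  atom 5: C, bond orders sum to 2 (valence 4) → 2 H
  atom 6: C, bond orders sum to 2 (valence 4) → 2 H
  atom 7: C, bond orders sum to 2 (valence 4) → 2 H
  atom 8: C, bond orders sum to 2 (valence 4) → 2 H
  atom 9: O, bond orders sum to 1 (valence 2) → 1 H
  atom 10: C, bond orders sum to 2 (valence 4) → 2 H
  atom 11: C, bond orders sum to 2 (valence 4) → 2 H
  atom 12: C, bond orders sum to 2 (valence 4) → 2 H
  atom 13: C, bond orders sum to 2 (valence 4) → 2 H
  atom 14: C, bond orders sum to 2 (valence 4) → 2 H
  atom 15: C, bond orders sum to 2 (valence 4) → 2 H
  atom 16: C, bond orders sum to 2 (valence 4) → 2 H
  atom 17: C, bond orders sum to 4 (valence 4) → 0 H
  atom 18: N, bond orders sum to 1 (valence 3) → 2 H
  atom 19: O, bond orders sum to 2 (valence 2) → 0 H
Total hydrogens: 28.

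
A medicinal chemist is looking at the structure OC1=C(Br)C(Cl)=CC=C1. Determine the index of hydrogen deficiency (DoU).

4

Degree of unsaturation = (number of rings) + (number of π bonds).
Ring closures in the SMILES: 1.
π bonds: 3 double bonds (each 1 DoU) → 3 DoU from unsaturation.
Total DoU = 1 + 3 = 4.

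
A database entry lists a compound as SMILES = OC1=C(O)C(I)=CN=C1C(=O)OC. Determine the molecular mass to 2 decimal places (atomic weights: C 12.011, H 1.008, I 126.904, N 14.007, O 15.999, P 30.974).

First, the molecular formula is C7H6INO4 (counting implicit H from valence).
  C: 7 × 12.011 = 84.077
  H: 6 × 1.008 = 6.048
  I: 1 × 126.904 = 126.904
  N: 1 × 14.007 = 14.007
  O: 4 × 15.999 = 63.996
Sum: 7×12.011 + 6×1.008 + 1×126.904 + 1×14.007 + 4×15.999 = 295.032 → 295.03 g/mol.

295.03 g/mol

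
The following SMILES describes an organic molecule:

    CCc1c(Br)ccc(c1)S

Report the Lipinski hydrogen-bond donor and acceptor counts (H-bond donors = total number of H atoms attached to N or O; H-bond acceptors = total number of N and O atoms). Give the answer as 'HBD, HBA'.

0, 0

Donors: find every N or O and count the H atoms it carries.
  (no N or O atoms present)
Lipinski HBD = 0.
Acceptors: N atoms = 0, O atoms = 0 → HBA = 0.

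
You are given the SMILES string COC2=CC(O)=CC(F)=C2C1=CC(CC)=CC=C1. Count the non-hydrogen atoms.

Every atom symbol written in the SMILES (organic subset) is one heavy atom; implicit H are not written.
Heavy atoms by element → C:15, F:1, O:2.
Total: 18.

18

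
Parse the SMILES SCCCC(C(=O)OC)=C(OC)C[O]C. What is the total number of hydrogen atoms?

Walk through each heavy atom and fill implicit hydrogens from standard valence (C 4, N 3, O 2, S 2, halogen 1):
  atom 1: S, bond orders sum to 1 (valence 2) → 1 H
  atom 2: C, bond orders sum to 2 (valence 4) → 2 H
  atom 3: C, bond orders sum to 2 (valence 4) → 2 H
  atom 4: C, bond orders sum to 2 (valence 4) → 2 H
  atom 5: C, bond orders sum to 4 (valence 4) → 0 H
  atom 6: C, bond orders sum to 4 (valence 4) → 0 H
  atom 7: O, bond orders sum to 2 (valence 2) → 0 H
  atom 8: O, bond orders sum to 2 (valence 2) → 0 H
  atom 9: C, bond orders sum to 1 (valence 4) → 3 H
  atom 10: C, bond orders sum to 4 (valence 4) → 0 H
  atom 11: O, bond orders sum to 2 (valence 2) → 0 H
  atom 12: C, bond orders sum to 1 (valence 4) → 3 H
  atom 13: C, bond orders sum to 2 (valence 4) → 2 H
  atom 14: O with explicit H count 0
  atom 15: C, bond orders sum to 1 (valence 4) → 3 H
Total hydrogens: 18.

18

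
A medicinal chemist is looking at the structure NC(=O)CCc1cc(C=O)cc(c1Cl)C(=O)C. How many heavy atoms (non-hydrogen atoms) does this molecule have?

17

Every atom symbol written in the SMILES (organic subset) is one heavy atom; implicit H are not written.
Heavy atoms by element → C:12, Cl:1, N:1, O:3.
Total: 17.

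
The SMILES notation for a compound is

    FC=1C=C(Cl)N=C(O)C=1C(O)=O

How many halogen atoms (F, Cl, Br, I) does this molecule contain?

2

Halogen atoms appear at heavy-atom positions 1, 5 (1×Cl, 1×F).
Other groups present: 1 carboxylic acid, 1 hydroxyl.
Halogen count: 2.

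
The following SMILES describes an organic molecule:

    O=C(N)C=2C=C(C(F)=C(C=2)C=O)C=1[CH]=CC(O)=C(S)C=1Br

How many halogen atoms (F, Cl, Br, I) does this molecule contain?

Halogen atoms appear at heavy-atom positions 8, 21 (1×Br, 1×F).
Other groups present: 1 aldehyde, 1 amide, 1 hydroxyl, 1 thiol.
Halogen count: 2.

2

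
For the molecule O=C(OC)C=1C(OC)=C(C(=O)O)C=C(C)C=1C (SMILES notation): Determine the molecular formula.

Walk through each heavy atom and fill implicit hydrogens from standard valence (C 4, N 3, O 2, S 2, halogen 1):
  atom 1: O, bond orders sum to 2 (valence 2) → 0 H
  atom 2: C, bond orders sum to 4 (valence 4) → 0 H
  atom 3: O, bond orders sum to 2 (valence 2) → 0 H
  atom 4: C, bond orders sum to 1 (valence 4) → 3 H
  atom 5: C, bond orders sum to 4 (valence 4) → 0 H
  atom 6: C, bond orders sum to 4 (valence 4) → 0 H
  atom 7: O, bond orders sum to 2 (valence 2) → 0 H
  atom 8: C, bond orders sum to 1 (valence 4) → 3 H
  atom 9: C, bond orders sum to 4 (valence 4) → 0 H
  atom 10: C, bond orders sum to 4 (valence 4) → 0 H
  atom 11: O, bond orders sum to 2 (valence 2) → 0 H
  atom 12: O, bond orders sum to 1 (valence 2) → 1 H
  atom 13: C, bond orders sum to 3 (valence 4) → 1 H
  atom 14: C, bond orders sum to 4 (valence 4) → 0 H
  atom 15: C, bond orders sum to 1 (valence 4) → 3 H
  atom 16: C, bond orders sum to 4 (valence 4) → 0 H
  atom 17: C, bond orders sum to 1 (valence 4) → 3 H
Totals → C:12, H:14, O:5.
In Hill order: C12H14O5.

C12H14O5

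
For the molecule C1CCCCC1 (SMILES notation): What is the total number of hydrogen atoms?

Walk through each heavy atom and fill implicit hydrogens from standard valence (C 4, N 3, O 2, S 2, halogen 1):
  atom 1: C, bond orders sum to 2 (valence 4) → 2 H
  atom 2: C, bond orders sum to 2 (valence 4) → 2 H
  atom 3: C, bond orders sum to 2 (valence 4) → 2 H
  atom 4: C, bond orders sum to 2 (valence 4) → 2 H
  atom 5: C, bond orders sum to 2 (valence 4) → 2 H
  atom 6: C, bond orders sum to 2 (valence 4) → 2 H
Total hydrogens: 12.

12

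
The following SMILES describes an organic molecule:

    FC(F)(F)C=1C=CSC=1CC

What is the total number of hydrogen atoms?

Walk through each heavy atom and fill implicit hydrogens from standard valence (C 4, N 3, O 2, S 2, halogen 1):
  atom 1: F (halogen, monovalent) → 0 H
  atom 2: C, bond orders sum to 4 (valence 4) → 0 H
  atom 3: F (halogen, monovalent) → 0 H
  atom 4: F (halogen, monovalent) → 0 H
  atom 5: C, bond orders sum to 4 (valence 4) → 0 H
  atom 6: C, bond orders sum to 3 (valence 4) → 1 H
  atom 7: C, bond orders sum to 3 (valence 4) → 1 H
  atom 8: S, bond orders sum to 2 (valence 2) → 0 H
  atom 9: C, bond orders sum to 4 (valence 4) → 0 H
  atom 10: C, bond orders sum to 2 (valence 4) → 2 H
  atom 11: C, bond orders sum to 1 (valence 4) → 3 H
Total hydrogens: 7.

7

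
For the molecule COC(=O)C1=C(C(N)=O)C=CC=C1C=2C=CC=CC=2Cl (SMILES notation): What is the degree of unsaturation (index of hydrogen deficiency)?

10

Degree of unsaturation = (number of rings) + (number of π bonds).
Ring closures in the SMILES: 2.
π bonds: 8 double bonds (each 1 DoU) → 8 DoU from unsaturation.
Total DoU = 2 + 8 = 10.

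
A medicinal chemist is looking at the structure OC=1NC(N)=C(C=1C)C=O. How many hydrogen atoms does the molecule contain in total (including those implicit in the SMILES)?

8

Walk through each heavy atom and fill implicit hydrogens from standard valence (C 4, N 3, O 2, S 2, halogen 1):
  atom 1: O, bond orders sum to 1 (valence 2) → 1 H
  atom 2: C, bond orders sum to 4 (valence 4) → 0 H
  atom 3: N, bond orders sum to 2 (valence 3) → 1 H
  atom 4: C, bond orders sum to 4 (valence 4) → 0 H
  atom 5: N, bond orders sum to 1 (valence 3) → 2 H
  atom 6: C, bond orders sum to 4 (valence 4) → 0 H
  atom 7: C, bond orders sum to 4 (valence 4) → 0 H
  atom 8: C, bond orders sum to 1 (valence 4) → 3 H
  atom 9: C, bond orders sum to 3 (valence 4) → 1 H
  atom 10: O, bond orders sum to 2 (valence 2) → 0 H
Total hydrogens: 8.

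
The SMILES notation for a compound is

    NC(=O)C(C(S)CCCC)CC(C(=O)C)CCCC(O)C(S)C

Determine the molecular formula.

Walk through each heavy atom and fill implicit hydrogens from standard valence (C 4, N 3, O 2, S 2, halogen 1):
  atom 1: N, bond orders sum to 1 (valence 3) → 2 H
  atom 2: C, bond orders sum to 4 (valence 4) → 0 H
  atom 3: O, bond orders sum to 2 (valence 2) → 0 H
  atom 4: C, bond orders sum to 3 (valence 4) → 1 H
  atom 5: C, bond orders sum to 3 (valence 4) → 1 H
  atom 6: S, bond orders sum to 1 (valence 2) → 1 H
  atom 7: C, bond orders sum to 2 (valence 4) → 2 H
  atom 8: C, bond orders sum to 2 (valence 4) → 2 H
  atom 9: C, bond orders sum to 2 (valence 4) → 2 H
  atom 10: C, bond orders sum to 1 (valence 4) → 3 H
  atom 11: C, bond orders sum to 2 (valence 4) → 2 H
  atom 12: C, bond orders sum to 3 (valence 4) → 1 H
  atom 13: C, bond orders sum to 4 (valence 4) → 0 H
  atom 14: O, bond orders sum to 2 (valence 2) → 0 H
  atom 15: C, bond orders sum to 1 (valence 4) → 3 H
  atom 16: C, bond orders sum to 2 (valence 4) → 2 H
  atom 17: C, bond orders sum to 2 (valence 4) → 2 H
  atom 18: C, bond orders sum to 2 (valence 4) → 2 H
  atom 19: C, bond orders sum to 3 (valence 4) → 1 H
  atom 20: O, bond orders sum to 1 (valence 2) → 1 H
  atom 21: C, bond orders sum to 3 (valence 4) → 1 H
  atom 22: S, bond orders sum to 1 (valence 2) → 1 H
  atom 23: C, bond orders sum to 1 (valence 4) → 3 H
Totals → C:17, H:33, N:1, O:3, S:2.

C17H33NO3S2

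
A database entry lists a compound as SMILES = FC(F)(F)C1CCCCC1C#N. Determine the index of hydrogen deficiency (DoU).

Degree of unsaturation = (number of rings) + (number of π bonds).
Ring closures in the SMILES: 1.
π bonds: 1 triple bond (each 2 DoU) → 2 DoU from unsaturation.
Total DoU = 1 + 2 = 3.

3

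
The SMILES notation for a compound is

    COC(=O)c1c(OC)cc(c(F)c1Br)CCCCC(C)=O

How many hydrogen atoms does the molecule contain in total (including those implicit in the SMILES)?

Walk through each heavy atom and fill implicit hydrogens from standard valence (C 4, N 3, O 2, S 2, halogen 1); for lowercase aromatic atoms, an aromatic c carries 1 H when it has two neighbours and 0 H with three, and aromatic n carries 0 H:
  atom 1: C, bond orders sum to 1 (valence 4) → 3 H
  atom 2: O, bond orders sum to 2 (valence 2) → 0 H
  atom 3: C, bond orders sum to 4 (valence 4) → 0 H
  atom 4: O, bond orders sum to 2 (valence 2) → 0 H
  atom 5: aromatic c, 3 neighbours → 0 H
  atom 6: aromatic c, 3 neighbours → 0 H
  atom 7: O, bond orders sum to 2 (valence 2) → 0 H
  atom 8: C, bond orders sum to 1 (valence 4) → 3 H
  atom 9: aromatic c, 2 neighbours → 1 H
  atom 10: aromatic c, 3 neighbours → 0 H
  atom 11: aromatic c, 3 neighbours → 0 H
  atom 12: F (halogen, monovalent) → 0 H
  atom 13: aromatic c, 3 neighbours → 0 H
  atom 14: Br (halogen, monovalent) → 0 H
  atom 15: C, bond orders sum to 2 (valence 4) → 2 H
  atom 16: C, bond orders sum to 2 (valence 4) → 2 H
  atom 17: C, bond orders sum to 2 (valence 4) → 2 H
  atom 18: C, bond orders sum to 2 (valence 4) → 2 H
  atom 19: C, bond orders sum to 4 (valence 4) → 0 H
  atom 20: C, bond orders sum to 1 (valence 4) → 3 H
  atom 21: O, bond orders sum to 2 (valence 2) → 0 H
Total hydrogens: 18.

18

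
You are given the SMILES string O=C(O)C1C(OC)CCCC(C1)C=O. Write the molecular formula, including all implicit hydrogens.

C10H16O4

Walk through each heavy atom and fill implicit hydrogens from standard valence (C 4, N 3, O 2, S 2, halogen 1):
  atom 1: O, bond orders sum to 2 (valence 2) → 0 H
  atom 2: C, bond orders sum to 4 (valence 4) → 0 H
  atom 3: O, bond orders sum to 1 (valence 2) → 1 H
  atom 4: C, bond orders sum to 3 (valence 4) → 1 H
  atom 5: C, bond orders sum to 3 (valence 4) → 1 H
  atom 6: O, bond orders sum to 2 (valence 2) → 0 H
  atom 7: C, bond orders sum to 1 (valence 4) → 3 H
  atom 8: C, bond orders sum to 2 (valence 4) → 2 H
  atom 9: C, bond orders sum to 2 (valence 4) → 2 H
  atom 10: C, bond orders sum to 2 (valence 4) → 2 H
  atom 11: C, bond orders sum to 3 (valence 4) → 1 H
  atom 12: C, bond orders sum to 2 (valence 4) → 2 H
  atom 13: C, bond orders sum to 3 (valence 4) → 1 H
  atom 14: O, bond orders sum to 2 (valence 2) → 0 H
Totals → C:10, H:16, O:4.
In Hill order: C10H16O4.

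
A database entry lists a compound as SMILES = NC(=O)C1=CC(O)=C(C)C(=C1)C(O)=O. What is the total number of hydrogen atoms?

9

Walk through each heavy atom and fill implicit hydrogens from standard valence (C 4, N 3, O 2, S 2, halogen 1):
  atom 1: N, bond orders sum to 1 (valence 3) → 2 H
  atom 2: C, bond orders sum to 4 (valence 4) → 0 H
  atom 3: O, bond orders sum to 2 (valence 2) → 0 H
  atom 4: C, bond orders sum to 4 (valence 4) → 0 H
  atom 5: C, bond orders sum to 3 (valence 4) → 1 H
  atom 6: C, bond orders sum to 4 (valence 4) → 0 H
  atom 7: O, bond orders sum to 1 (valence 2) → 1 H
  atom 8: C, bond orders sum to 4 (valence 4) → 0 H
  atom 9: C, bond orders sum to 1 (valence 4) → 3 H
  atom 10: C, bond orders sum to 4 (valence 4) → 0 H
  atom 11: C, bond orders sum to 3 (valence 4) → 1 H
  atom 12: C, bond orders sum to 4 (valence 4) → 0 H
  atom 13: O, bond orders sum to 1 (valence 2) → 1 H
  atom 14: O, bond orders sum to 2 (valence 2) → 0 H
Total hydrogens: 9.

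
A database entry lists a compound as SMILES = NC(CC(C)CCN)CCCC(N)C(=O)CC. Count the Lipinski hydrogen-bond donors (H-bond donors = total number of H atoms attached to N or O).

6

Donors: find every N or O and count the H atoms it carries.
  atom 1 (N): bond orders sum to 1 → 2 H
  atom 8 (N): bond orders sum to 1 → 2 H
  atom 13 (N): bond orders sum to 1 → 2 H
  atom 15 (O): bond orders sum to 2 → 0 H
Lipinski HBD = 6.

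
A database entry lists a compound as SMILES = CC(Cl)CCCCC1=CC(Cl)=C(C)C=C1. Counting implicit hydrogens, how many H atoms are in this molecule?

18

Walk through each heavy atom and fill implicit hydrogens from standard valence (C 4, N 3, O 2, S 2, halogen 1):
  atom 1: C, bond orders sum to 1 (valence 4) → 3 H
  atom 2: C, bond orders sum to 3 (valence 4) → 1 H
  atom 3: Cl (halogen, monovalent) → 0 H
  atom 4: C, bond orders sum to 2 (valence 4) → 2 H
  atom 5: C, bond orders sum to 2 (valence 4) → 2 H
  atom 6: C, bond orders sum to 2 (valence 4) → 2 H
  atom 7: C, bond orders sum to 2 (valence 4) → 2 H
  atom 8: C, bond orders sum to 4 (valence 4) → 0 H
  atom 9: C, bond orders sum to 3 (valence 4) → 1 H
  atom 10: C, bond orders sum to 4 (valence 4) → 0 H
  atom 11: Cl (halogen, monovalent) → 0 H
  atom 12: C, bond orders sum to 4 (valence 4) → 0 H
  atom 13: C, bond orders sum to 1 (valence 4) → 3 H
  atom 14: C, bond orders sum to 3 (valence 4) → 1 H
  atom 15: C, bond orders sum to 3 (valence 4) → 1 H
Total hydrogens: 18.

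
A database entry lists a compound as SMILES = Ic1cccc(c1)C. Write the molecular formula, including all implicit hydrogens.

Walk through each heavy atom and fill implicit hydrogens from standard valence (C 4, N 3, O 2, S 2, halogen 1); for lowercase aromatic atoms, an aromatic c carries 1 H when it has two neighbours and 0 H with three, and aromatic n carries 0 H:
  atom 1: I (halogen, monovalent) → 0 H
  atom 2: aromatic c, 3 neighbours → 0 H
  atom 3: aromatic c, 2 neighbours → 1 H
  atom 4: aromatic c, 2 neighbours → 1 H
  atom 5: aromatic c, 2 neighbours → 1 H
  atom 6: aromatic c, 3 neighbours → 0 H
  atom 7: aromatic c, 2 neighbours → 1 H
  atom 8: C, bond orders sum to 1 (valence 4) → 3 H
Totals → C:7, H:7, I:1.
In Hill order: C7H7I.

C7H7I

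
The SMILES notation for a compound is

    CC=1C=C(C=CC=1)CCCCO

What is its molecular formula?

C11H16O

Walk through each heavy atom and fill implicit hydrogens from standard valence (C 4, N 3, O 2, S 2, halogen 1):
  atom 1: C, bond orders sum to 1 (valence 4) → 3 H
  atom 2: C, bond orders sum to 4 (valence 4) → 0 H
  atom 3: C, bond orders sum to 3 (valence 4) → 1 H
  atom 4: C, bond orders sum to 4 (valence 4) → 0 H
  atom 5: C, bond orders sum to 3 (valence 4) → 1 H
  atom 6: C, bond orders sum to 3 (valence 4) → 1 H
  atom 7: C, bond orders sum to 3 (valence 4) → 1 H
  atom 8: C, bond orders sum to 2 (valence 4) → 2 H
  atom 9: C, bond orders sum to 2 (valence 4) → 2 H
  atom 10: C, bond orders sum to 2 (valence 4) → 2 H
  atom 11: C, bond orders sum to 2 (valence 4) → 2 H
  atom 12: O, bond orders sum to 1 (valence 2) → 1 H
Totals → C:11, H:16, O:1.
In Hill order: C11H16O.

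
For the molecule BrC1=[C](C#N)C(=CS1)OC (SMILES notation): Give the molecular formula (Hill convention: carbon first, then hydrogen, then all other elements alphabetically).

Walk through each heavy atom and fill implicit hydrogens from standard valence (C 4, N 3, O 2, S 2, halogen 1):
  atom 1: Br (halogen, monovalent) → 0 H
  atom 2: C, bond orders sum to 4 (valence 4) → 0 H
  atom 3: C with explicit H count 0
  atom 4: C, bond orders sum to 4 (valence 4) → 0 H
  atom 5: N, bond orders sum to 3 (valence 3) → 0 H
  atom 6: C, bond orders sum to 4 (valence 4) → 0 H
  atom 7: C, bond orders sum to 3 (valence 4) → 1 H
  atom 8: S, bond orders sum to 2 (valence 2) → 0 H
  atom 9: O, bond orders sum to 2 (valence 2) → 0 H
  atom 10: C, bond orders sum to 1 (valence 4) → 3 H
Totals → C:6, H:4, Br:1, N:1, O:1, S:1.

C6H4BrNOS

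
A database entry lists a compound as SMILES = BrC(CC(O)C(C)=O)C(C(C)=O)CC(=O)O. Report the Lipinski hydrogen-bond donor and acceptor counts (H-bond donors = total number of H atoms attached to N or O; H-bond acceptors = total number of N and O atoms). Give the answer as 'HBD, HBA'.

2, 5

Donors: find every N or O and count the H atoms it carries.
  atom 5 (O): bond orders sum to 1 → 1 H
  atom 8 (O): bond orders sum to 2 → 0 H
  atom 12 (O): bond orders sum to 2 → 0 H
  atom 15 (O): bond orders sum to 2 → 0 H
  atom 16 (O): bond orders sum to 1 → 1 H
Lipinski HBD = 2.
Acceptors: N atoms = 0, O atoms = 5 → HBA = 5.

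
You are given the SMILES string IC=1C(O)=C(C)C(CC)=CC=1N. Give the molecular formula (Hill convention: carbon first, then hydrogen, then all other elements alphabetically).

Walk through each heavy atom and fill implicit hydrogens from standard valence (C 4, N 3, O 2, S 2, halogen 1):
  atom 1: I (halogen, monovalent) → 0 H
  atom 2: C, bond orders sum to 4 (valence 4) → 0 H
  atom 3: C, bond orders sum to 4 (valence 4) → 0 H
  atom 4: O, bond orders sum to 1 (valence 2) → 1 H
  atom 5: C, bond orders sum to 4 (valence 4) → 0 H
  atom 6: C, bond orders sum to 1 (valence 4) → 3 H
  atom 7: C, bond orders sum to 4 (valence 4) → 0 H
  atom 8: C, bond orders sum to 2 (valence 4) → 2 H
  atom 9: C, bond orders sum to 1 (valence 4) → 3 H
  atom 10: C, bond orders sum to 3 (valence 4) → 1 H
  atom 11: C, bond orders sum to 4 (valence 4) → 0 H
  atom 12: N, bond orders sum to 1 (valence 3) → 2 H
Totals → C:9, H:12, I:1, N:1, O:1.

C9H12INO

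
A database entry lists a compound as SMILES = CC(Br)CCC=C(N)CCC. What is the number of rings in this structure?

In SMILES, each pair of matching ring-closure digits denotes one ring-closing bond; the number of such bonds equals the number of independent rings.
Ring-closure bonds here: 0.

0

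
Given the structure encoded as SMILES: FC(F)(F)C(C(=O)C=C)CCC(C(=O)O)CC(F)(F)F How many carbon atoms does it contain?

11

Count every carbon token in the SMILES (each C, including those in ring-closure positions and inside branches).
Carbon count: 11.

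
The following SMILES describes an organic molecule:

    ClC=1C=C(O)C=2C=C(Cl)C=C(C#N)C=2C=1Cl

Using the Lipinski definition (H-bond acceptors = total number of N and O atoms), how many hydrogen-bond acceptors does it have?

N atoms: 1; O atoms: 1.
Lipinski HBA = 1 + 1 = 2.

2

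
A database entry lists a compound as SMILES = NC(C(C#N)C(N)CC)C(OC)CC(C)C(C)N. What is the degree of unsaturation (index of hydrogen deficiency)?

2

Degree of unsaturation = (number of rings) + (number of π bonds).
Ring closures in the SMILES: 0.
π bonds: 1 triple bond (each 2 DoU) → 2 DoU from unsaturation.
Total DoU = 0 + 2 = 2.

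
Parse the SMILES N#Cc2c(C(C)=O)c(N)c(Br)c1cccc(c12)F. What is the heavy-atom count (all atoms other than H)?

Every atom symbol written in the SMILES (organic subset) is one heavy atom; implicit H are not written.
Heavy atoms by element → Br:1, C:13, F:1, N:2, O:1.
Total: 18.

18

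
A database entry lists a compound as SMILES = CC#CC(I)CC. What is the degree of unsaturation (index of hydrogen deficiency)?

2

Molecular formula: C6H9I.
DoU = (2C + 2 + N − H − X) / 2, where X is the halogen count and O/S are ignored.
    = (2·6 + 2 + 0 − 9 − 1) / 2 = 4 / 2 = 2.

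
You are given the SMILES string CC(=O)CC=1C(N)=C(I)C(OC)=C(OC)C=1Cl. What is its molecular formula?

C11H13ClINO3

Walk through each heavy atom and fill implicit hydrogens from standard valence (C 4, N 3, O 2, S 2, halogen 1):
  atom 1: C, bond orders sum to 1 (valence 4) → 3 H
  atom 2: C, bond orders sum to 4 (valence 4) → 0 H
  atom 3: O, bond orders sum to 2 (valence 2) → 0 H
  atom 4: C, bond orders sum to 2 (valence 4) → 2 H
  atom 5: C, bond orders sum to 4 (valence 4) → 0 H
  atom 6: C, bond orders sum to 4 (valence 4) → 0 H
  atom 7: N, bond orders sum to 1 (valence 3) → 2 H
  atom 8: C, bond orders sum to 4 (valence 4) → 0 H
  atom 9: I (halogen, monovalent) → 0 H
  atom 10: C, bond orders sum to 4 (valence 4) → 0 H
  atom 11: O, bond orders sum to 2 (valence 2) → 0 H
  atom 12: C, bond orders sum to 1 (valence 4) → 3 H
  atom 13: C, bond orders sum to 4 (valence 4) → 0 H
  atom 14: O, bond orders sum to 2 (valence 2) → 0 H
  atom 15: C, bond orders sum to 1 (valence 4) → 3 H
  atom 16: C, bond orders sum to 4 (valence 4) → 0 H
  atom 17: Cl (halogen, monovalent) → 0 H
Totals → C:11, H:13, Cl:1, I:1, N:1, O:3.
In Hill order: C11H13ClINO3.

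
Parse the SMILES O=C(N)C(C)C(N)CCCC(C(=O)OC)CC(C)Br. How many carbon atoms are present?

Count every carbon token in the SMILES (each C, including those in ring-closure positions and inside branches).
Carbon count: 13.

13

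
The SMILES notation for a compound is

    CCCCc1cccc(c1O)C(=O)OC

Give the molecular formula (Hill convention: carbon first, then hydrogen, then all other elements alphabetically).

Walk through each heavy atom and fill implicit hydrogens from standard valence (C 4, N 3, O 2, S 2, halogen 1); for lowercase aromatic atoms, an aromatic c carries 1 H when it has two neighbours and 0 H with three, and aromatic n carries 0 H:
  atom 1: C, bond orders sum to 1 (valence 4) → 3 H
  atom 2: C, bond orders sum to 2 (valence 4) → 2 H
  atom 3: C, bond orders sum to 2 (valence 4) → 2 H
  atom 4: C, bond orders sum to 2 (valence 4) → 2 H
  atom 5: aromatic c, 3 neighbours → 0 H
  atom 6: aromatic c, 2 neighbours → 1 H
  atom 7: aromatic c, 2 neighbours → 1 H
  atom 8: aromatic c, 2 neighbours → 1 H
  atom 9: aromatic c, 3 neighbours → 0 H
  atom 10: aromatic c, 3 neighbours → 0 H
  atom 11: O, bond orders sum to 1 (valence 2) → 1 H
  atom 12: C, bond orders sum to 4 (valence 4) → 0 H
  atom 13: O, bond orders sum to 2 (valence 2) → 0 H
  atom 14: O, bond orders sum to 2 (valence 2) → 0 H
  atom 15: C, bond orders sum to 1 (valence 4) → 3 H
Totals → C:12, H:16, O:3.

C12H16O3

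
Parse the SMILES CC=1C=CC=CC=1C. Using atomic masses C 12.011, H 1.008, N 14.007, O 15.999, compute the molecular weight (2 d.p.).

106.17 g/mol

First, the molecular formula is C8H10 (counting implicit H from valence).
  C: 8 × 12.011 = 96.088
  H: 10 × 1.008 = 10.080
Sum: 8×12.011 + 10×1.008 = 106.168 → 106.17 g/mol.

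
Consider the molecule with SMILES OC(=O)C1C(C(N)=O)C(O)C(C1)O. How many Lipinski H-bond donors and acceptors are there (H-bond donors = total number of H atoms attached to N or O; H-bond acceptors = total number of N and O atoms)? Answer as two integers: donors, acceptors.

5, 6

Donors: find every N or O and count the H atoms it carries.
  atom 1 (O): bond orders sum to 1 → 1 H
  atom 3 (O): bond orders sum to 2 → 0 H
  atom 7 (N): bond orders sum to 1 → 2 H
  atom 8 (O): bond orders sum to 2 → 0 H
  atom 10 (O): bond orders sum to 1 → 1 H
  atom 13 (O): bond orders sum to 1 → 1 H
Lipinski HBD = 5.
Acceptors: N atoms = 1, O atoms = 5 → HBA = 6.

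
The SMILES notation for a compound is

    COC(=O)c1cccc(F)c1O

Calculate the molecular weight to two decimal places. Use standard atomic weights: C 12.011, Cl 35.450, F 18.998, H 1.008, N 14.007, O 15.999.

170.14 g/mol

First, the molecular formula is C8H7FO3 (counting implicit H from valence).
  C: 8 × 12.011 = 96.088
  F: 1 × 18.998 = 18.998
  H: 7 × 1.008 = 7.056
  O: 3 × 15.999 = 47.997
Sum: 8×12.011 + 1×18.998 + 7×1.008 + 3×15.999 = 170.139 → 170.14 g/mol.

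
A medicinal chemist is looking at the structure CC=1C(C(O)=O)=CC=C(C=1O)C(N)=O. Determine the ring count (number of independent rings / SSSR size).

In SMILES, each pair of matching ring-closure digits denotes one ring-closing bond; the number of such bonds equals the number of independent rings.
Ring-closure bonds here: 1.

1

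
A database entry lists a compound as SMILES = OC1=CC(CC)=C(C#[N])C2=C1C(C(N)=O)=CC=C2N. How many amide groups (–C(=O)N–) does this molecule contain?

1

The amide motif appears at heavy-atom position 13 in the SMILES.
Other groups present: 1 hydroxyl, 1 nitrile, 1 primary amine.
Amide count: 1.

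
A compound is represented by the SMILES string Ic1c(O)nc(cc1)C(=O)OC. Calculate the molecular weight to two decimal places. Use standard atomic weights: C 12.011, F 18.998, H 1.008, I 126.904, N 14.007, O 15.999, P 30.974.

279.03 g/mol

First, the molecular formula is C7H6INO3 (counting implicit H from valence).
  C: 7 × 12.011 = 84.077
  H: 6 × 1.008 = 6.048
  I: 1 × 126.904 = 126.904
  N: 1 × 14.007 = 14.007
  O: 3 × 15.999 = 47.997
Sum: 7×12.011 + 6×1.008 + 1×126.904 + 1×14.007 + 3×15.999 = 279.033 → 279.03 g/mol.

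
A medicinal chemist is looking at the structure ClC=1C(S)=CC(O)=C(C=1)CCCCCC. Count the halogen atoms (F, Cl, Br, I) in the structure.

Halogen atoms appear at heavy-atom position 1 (1×Cl).
Other groups present: 1 hydroxyl, 1 thiol.
Halogen count: 1.

1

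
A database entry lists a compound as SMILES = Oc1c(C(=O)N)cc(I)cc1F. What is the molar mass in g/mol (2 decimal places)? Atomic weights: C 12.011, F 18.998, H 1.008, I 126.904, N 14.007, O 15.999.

First, the molecular formula is C7H5FINO2 (counting implicit H from valence).
  C: 7 × 12.011 = 84.077
  F: 1 × 18.998 = 18.998
  H: 5 × 1.008 = 5.040
  I: 1 × 126.904 = 126.904
  N: 1 × 14.007 = 14.007
  O: 2 × 15.999 = 31.998
Sum: 7×12.011 + 1×18.998 + 5×1.008 + 1×126.904 + 1×14.007 + 2×15.999 = 281.024 → 281.02 g/mol.

281.02 g/mol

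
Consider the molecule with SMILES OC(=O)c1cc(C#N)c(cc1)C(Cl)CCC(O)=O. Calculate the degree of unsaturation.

Molecular formula: C12H10ClNO4.
DoU = (2C + 2 + N − H − X) / 2, where X is the halogen count and O/S are ignored.
    = (2·12 + 2 + 1 − 10 − 1) / 2 = 16 / 2 = 8.

8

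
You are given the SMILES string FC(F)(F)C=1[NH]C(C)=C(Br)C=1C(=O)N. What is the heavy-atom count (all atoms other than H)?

Every atom symbol written in the SMILES (organic subset) is one heavy atom; implicit H are not written.
Heavy atoms by element → Br:1, C:7, F:3, N:2, O:1.
Total: 14.

14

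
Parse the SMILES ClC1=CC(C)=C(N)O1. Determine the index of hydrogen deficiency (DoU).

Degree of unsaturation = (number of rings) + (number of π bonds).
Ring closures in the SMILES: 1.
π bonds: 2 double bonds (each 1 DoU) → 2 DoU from unsaturation.
Total DoU = 1 + 2 = 3.

3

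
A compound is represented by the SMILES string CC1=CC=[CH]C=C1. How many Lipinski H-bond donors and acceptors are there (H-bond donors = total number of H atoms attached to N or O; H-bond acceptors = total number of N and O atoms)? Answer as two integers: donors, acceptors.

Donors: find every N or O and count the H atoms it carries.
  (no N or O atoms present)
Lipinski HBD = 0.
Acceptors: N atoms = 0, O atoms = 0 → HBA = 0.

0, 0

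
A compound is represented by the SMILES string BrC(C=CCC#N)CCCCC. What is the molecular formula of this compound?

C10H16BrN

Walk through each heavy atom and fill implicit hydrogens from standard valence (C 4, N 3, O 2, S 2, halogen 1):
  atom 1: Br (halogen, monovalent) → 0 H
  atom 2: C, bond orders sum to 3 (valence 4) → 1 H
  atom 3: C, bond orders sum to 3 (valence 4) → 1 H
  atom 4: C, bond orders sum to 3 (valence 4) → 1 H
  atom 5: C, bond orders sum to 2 (valence 4) → 2 H
  atom 6: C, bond orders sum to 4 (valence 4) → 0 H
  atom 7: N, bond orders sum to 3 (valence 3) → 0 H
  atom 8: C, bond orders sum to 2 (valence 4) → 2 H
  atom 9: C, bond orders sum to 2 (valence 4) → 2 H
  atom 10: C, bond orders sum to 2 (valence 4) → 2 H
  atom 11: C, bond orders sum to 2 (valence 4) → 2 H
  atom 12: C, bond orders sum to 1 (valence 4) → 3 H
Totals → C:10, H:16, Br:1, N:1.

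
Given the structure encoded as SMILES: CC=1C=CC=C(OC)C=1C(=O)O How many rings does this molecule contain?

1

In SMILES, each pair of matching ring-closure digits denotes one ring-closing bond; the number of such bonds equals the number of independent rings.
Ring-closure bonds here: 1.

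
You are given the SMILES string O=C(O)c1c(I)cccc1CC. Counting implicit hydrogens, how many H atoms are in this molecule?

9

Walk through each heavy atom and fill implicit hydrogens from standard valence (C 4, N 3, O 2, S 2, halogen 1); for lowercase aromatic atoms, an aromatic c carries 1 H when it has two neighbours and 0 H with three, and aromatic n carries 0 H:
  atom 1: O, bond orders sum to 2 (valence 2) → 0 H
  atom 2: C, bond orders sum to 4 (valence 4) → 0 H
  atom 3: O, bond orders sum to 1 (valence 2) → 1 H
  atom 4: aromatic c, 3 neighbours → 0 H
  atom 5: aromatic c, 3 neighbours → 0 H
  atom 6: I (halogen, monovalent) → 0 H
  atom 7: aromatic c, 2 neighbours → 1 H
  atom 8: aromatic c, 2 neighbours → 1 H
  atom 9: aromatic c, 2 neighbours → 1 H
  atom 10: aromatic c, 3 neighbours → 0 H
  atom 11: C, bond orders sum to 2 (valence 4) → 2 H
  atom 12: C, bond orders sum to 1 (valence 4) → 3 H
Total hydrogens: 9.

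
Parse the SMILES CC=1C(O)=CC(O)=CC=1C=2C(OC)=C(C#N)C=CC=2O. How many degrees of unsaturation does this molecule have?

Degree of unsaturation = (number of rings) + (number of π bonds).
Ring closures in the SMILES: 2.
π bonds: 6 double bonds (each 1 DoU), 1 triple bond (each 2 DoU) → 8 DoU from unsaturation.
Total DoU = 2 + 8 = 10.

10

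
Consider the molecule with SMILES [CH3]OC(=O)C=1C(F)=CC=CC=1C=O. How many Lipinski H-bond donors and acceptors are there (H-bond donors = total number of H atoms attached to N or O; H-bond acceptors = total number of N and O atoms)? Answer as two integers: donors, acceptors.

Donors: find every N or O and count the H atoms it carries.
  atom 2 (O): bond orders sum to 2 → 0 H
  atom 4 (O): bond orders sum to 2 → 0 H
  atom 13 (O): bond orders sum to 2 → 0 H
Lipinski HBD = 0.
Acceptors: N atoms = 0, O atoms = 3 → HBA = 3.

0, 3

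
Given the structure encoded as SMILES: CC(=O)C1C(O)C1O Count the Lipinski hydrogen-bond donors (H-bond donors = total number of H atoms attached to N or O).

2

Donors: find every N or O and count the H atoms it carries.
  atom 3 (O): bond orders sum to 2 → 0 H
  atom 6 (O): bond orders sum to 1 → 1 H
  atom 8 (O): bond orders sum to 1 → 1 H
Lipinski HBD = 2.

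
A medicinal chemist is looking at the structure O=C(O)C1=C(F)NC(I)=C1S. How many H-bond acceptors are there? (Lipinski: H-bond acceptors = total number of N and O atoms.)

3

N atoms: 1; O atoms: 2.
Lipinski HBA = 1 + 2 = 3.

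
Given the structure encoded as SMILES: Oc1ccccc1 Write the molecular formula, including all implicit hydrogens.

Walk through each heavy atom and fill implicit hydrogens from standard valence (C 4, N 3, O 2, S 2, halogen 1); for lowercase aromatic atoms, an aromatic c carries 1 H when it has two neighbours and 0 H with three, and aromatic n carries 0 H:
  atom 1: O, bond orders sum to 1 (valence 2) → 1 H
  atom 2: aromatic c, 3 neighbours → 0 H
  atom 3: aromatic c, 2 neighbours → 1 H
  atom 4: aromatic c, 2 neighbours → 1 H
  atom 5: aromatic c, 2 neighbours → 1 H
  atom 6: aromatic c, 2 neighbours → 1 H
  atom 7: aromatic c, 2 neighbours → 1 H
Totals → C:6, H:6, O:1.

C6H6O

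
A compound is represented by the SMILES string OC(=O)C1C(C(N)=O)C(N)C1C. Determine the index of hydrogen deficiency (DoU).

Molecular formula: C7H12N2O3.
DoU = (2C + 2 + N − H − X) / 2, where X is the halogen count and O/S are ignored.
    = (2·7 + 2 + 2 − 12 − 0) / 2 = 6 / 2 = 3.

3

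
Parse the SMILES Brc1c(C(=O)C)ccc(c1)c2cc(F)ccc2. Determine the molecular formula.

Walk through each heavy atom and fill implicit hydrogens from standard valence (C 4, N 3, O 2, S 2, halogen 1); for lowercase aromatic atoms, an aromatic c carries 1 H when it has two neighbours and 0 H with three, and aromatic n carries 0 H:
  atom 1: Br (halogen, monovalent) → 0 H
  atom 2: aromatic c, 3 neighbours → 0 H
  atom 3: aromatic c, 3 neighbours → 0 H
  atom 4: C, bond orders sum to 4 (valence 4) → 0 H
  atom 5: O, bond orders sum to 2 (valence 2) → 0 H
  atom 6: C, bond orders sum to 1 (valence 4) → 3 H
  atom 7: aromatic c, 2 neighbours → 1 H
  atom 8: aromatic c, 2 neighbours → 1 H
  atom 9: aromatic c, 3 neighbours → 0 H
  atom 10: aromatic c, 2 neighbours → 1 H
  atom 11: aromatic c, 3 neighbours → 0 H
  atom 12: aromatic c, 2 neighbours → 1 H
  atom 13: aromatic c, 3 neighbours → 0 H
  atom 14: F (halogen, monovalent) → 0 H
  atom 15: aromatic c, 2 neighbours → 1 H
  atom 16: aromatic c, 2 neighbours → 1 H
  atom 17: aromatic c, 2 neighbours → 1 H
Totals → C:14, H:10, Br:1, F:1, O:1.

C14H10BrFO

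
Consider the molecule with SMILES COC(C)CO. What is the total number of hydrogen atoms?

10

Walk through each heavy atom and fill implicit hydrogens from standard valence (C 4, N 3, O 2, S 2, halogen 1):
  atom 1: C, bond orders sum to 1 (valence 4) → 3 H
  atom 2: O, bond orders sum to 2 (valence 2) → 0 H
  atom 3: C, bond orders sum to 3 (valence 4) → 1 H
  atom 4: C, bond orders sum to 1 (valence 4) → 3 H
  atom 5: C, bond orders sum to 2 (valence 4) → 2 H
  atom 6: O, bond orders sum to 1 (valence 2) → 1 H
Total hydrogens: 10.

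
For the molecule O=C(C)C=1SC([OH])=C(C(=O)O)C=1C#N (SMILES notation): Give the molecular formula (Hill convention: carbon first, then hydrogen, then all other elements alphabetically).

Walk through each heavy atom and fill implicit hydrogens from standard valence (C 4, N 3, O 2, S 2, halogen 1):
  atom 1: O, bond orders sum to 2 (valence 2) → 0 H
  atom 2: C, bond orders sum to 4 (valence 4) → 0 H
  atom 3: C, bond orders sum to 1 (valence 4) → 3 H
  atom 4: C, bond orders sum to 4 (valence 4) → 0 H
  atom 5: S, bond orders sum to 2 (valence 2) → 0 H
  atom 6: C, bond orders sum to 4 (valence 4) → 0 H
  atom 7: O with explicit H count 1
  atom 8: C, bond orders sum to 4 (valence 4) → 0 H
  atom 9: C, bond orders sum to 4 (valence 4) → 0 H
  atom 10: O, bond orders sum to 2 (valence 2) → 0 H
  atom 11: O, bond orders sum to 1 (valence 2) → 1 H
  atom 12: C, bond orders sum to 4 (valence 4) → 0 H
  atom 13: C, bond orders sum to 4 (valence 4) → 0 H
  atom 14: N, bond orders sum to 3 (valence 3) → 0 H
Totals → C:8, H:5, N:1, O:4, S:1.

C8H5NO4S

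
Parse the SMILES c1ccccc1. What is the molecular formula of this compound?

C6H6

Walk through each heavy atom and fill implicit hydrogens from standard valence (C 4, N 3, O 2, S 2, halogen 1); for lowercase aromatic atoms, an aromatic c carries 1 H when it has two neighbours and 0 H with three, and aromatic n carries 0 H:
  atom 1: aromatic c, 2 neighbours → 1 H
  atom 2: aromatic c, 2 neighbours → 1 H
  atom 3: aromatic c, 2 neighbours → 1 H
  atom 4: aromatic c, 2 neighbours → 1 H
  atom 5: aromatic c, 2 neighbours → 1 H
  atom 6: aromatic c, 2 neighbours → 1 H
Totals → C:6, H:6.
In Hill order: C6H6.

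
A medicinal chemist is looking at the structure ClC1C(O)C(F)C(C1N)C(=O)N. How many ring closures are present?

In SMILES, each pair of matching ring-closure digits denotes one ring-closing bond; the number of such bonds equals the number of independent rings.
Ring-closure bonds here: 1.

1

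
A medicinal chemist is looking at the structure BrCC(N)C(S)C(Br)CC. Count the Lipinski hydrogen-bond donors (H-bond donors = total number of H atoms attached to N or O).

Donors: find every N or O and count the H atoms it carries.
  atom 4 (N): bond orders sum to 1 → 2 H
Lipinski HBD = 2.

2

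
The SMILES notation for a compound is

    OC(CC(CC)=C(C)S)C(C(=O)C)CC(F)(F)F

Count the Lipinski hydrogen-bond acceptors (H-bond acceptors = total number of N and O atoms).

N atoms: 0; O atoms: 2.
Lipinski HBA = 0 + 2 = 2.

2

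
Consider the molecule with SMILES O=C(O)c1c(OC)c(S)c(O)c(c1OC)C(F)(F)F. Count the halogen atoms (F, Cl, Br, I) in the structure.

3

Halogen atoms appear at heavy-atom positions 17, 18, 19 (3×F).
Other groups present: 1 carboxylic acid, 2 ether, 1 hydroxyl, 1 thiol.
Halogen count: 3.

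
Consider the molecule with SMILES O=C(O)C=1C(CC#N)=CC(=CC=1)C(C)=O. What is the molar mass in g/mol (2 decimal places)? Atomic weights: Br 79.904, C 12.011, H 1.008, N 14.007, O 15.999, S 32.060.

First, the molecular formula is C11H9NO3 (counting implicit H from valence).
  C: 11 × 12.011 = 132.121
  H: 9 × 1.008 = 9.072
  N: 1 × 14.007 = 14.007
  O: 3 × 15.999 = 47.997
Sum: 11×12.011 + 9×1.008 + 1×14.007 + 3×15.999 = 203.197 → 203.20 g/mol.

203.20 g/mol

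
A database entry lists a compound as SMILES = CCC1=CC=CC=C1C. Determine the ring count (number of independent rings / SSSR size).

1

In SMILES, each pair of matching ring-closure digits denotes one ring-closing bond; the number of such bonds equals the number of independent rings.
Ring-closure bonds here: 1.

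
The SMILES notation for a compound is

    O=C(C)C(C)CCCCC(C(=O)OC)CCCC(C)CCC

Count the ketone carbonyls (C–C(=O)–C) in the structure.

The ketone motif appears at heavy-atom position 2 in the SMILES.
Other groups present: 1 ester.
Ketone count: 1.

1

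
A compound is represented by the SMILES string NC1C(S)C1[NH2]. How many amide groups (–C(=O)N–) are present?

0

Scan the SMILES for the amide motif — none present.
Groups that are present: 2 primary amine, 1 thiol.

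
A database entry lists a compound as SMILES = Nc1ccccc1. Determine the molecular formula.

Walk through each heavy atom and fill implicit hydrogens from standard valence (C 4, N 3, O 2, S 2, halogen 1); for lowercase aromatic atoms, an aromatic c carries 1 H when it has two neighbours and 0 H with three, and aromatic n carries 0 H:
  atom 1: N, bond orders sum to 1 (valence 3) → 2 H
  atom 2: aromatic c, 3 neighbours → 0 H
  atom 3: aromatic c, 2 neighbours → 1 H
  atom 4: aromatic c, 2 neighbours → 1 H
  atom 5: aromatic c, 2 neighbours → 1 H
  atom 6: aromatic c, 2 neighbours → 1 H
  atom 7: aromatic c, 2 neighbours → 1 H
Totals → C:6, H:7, N:1.

C6H7N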